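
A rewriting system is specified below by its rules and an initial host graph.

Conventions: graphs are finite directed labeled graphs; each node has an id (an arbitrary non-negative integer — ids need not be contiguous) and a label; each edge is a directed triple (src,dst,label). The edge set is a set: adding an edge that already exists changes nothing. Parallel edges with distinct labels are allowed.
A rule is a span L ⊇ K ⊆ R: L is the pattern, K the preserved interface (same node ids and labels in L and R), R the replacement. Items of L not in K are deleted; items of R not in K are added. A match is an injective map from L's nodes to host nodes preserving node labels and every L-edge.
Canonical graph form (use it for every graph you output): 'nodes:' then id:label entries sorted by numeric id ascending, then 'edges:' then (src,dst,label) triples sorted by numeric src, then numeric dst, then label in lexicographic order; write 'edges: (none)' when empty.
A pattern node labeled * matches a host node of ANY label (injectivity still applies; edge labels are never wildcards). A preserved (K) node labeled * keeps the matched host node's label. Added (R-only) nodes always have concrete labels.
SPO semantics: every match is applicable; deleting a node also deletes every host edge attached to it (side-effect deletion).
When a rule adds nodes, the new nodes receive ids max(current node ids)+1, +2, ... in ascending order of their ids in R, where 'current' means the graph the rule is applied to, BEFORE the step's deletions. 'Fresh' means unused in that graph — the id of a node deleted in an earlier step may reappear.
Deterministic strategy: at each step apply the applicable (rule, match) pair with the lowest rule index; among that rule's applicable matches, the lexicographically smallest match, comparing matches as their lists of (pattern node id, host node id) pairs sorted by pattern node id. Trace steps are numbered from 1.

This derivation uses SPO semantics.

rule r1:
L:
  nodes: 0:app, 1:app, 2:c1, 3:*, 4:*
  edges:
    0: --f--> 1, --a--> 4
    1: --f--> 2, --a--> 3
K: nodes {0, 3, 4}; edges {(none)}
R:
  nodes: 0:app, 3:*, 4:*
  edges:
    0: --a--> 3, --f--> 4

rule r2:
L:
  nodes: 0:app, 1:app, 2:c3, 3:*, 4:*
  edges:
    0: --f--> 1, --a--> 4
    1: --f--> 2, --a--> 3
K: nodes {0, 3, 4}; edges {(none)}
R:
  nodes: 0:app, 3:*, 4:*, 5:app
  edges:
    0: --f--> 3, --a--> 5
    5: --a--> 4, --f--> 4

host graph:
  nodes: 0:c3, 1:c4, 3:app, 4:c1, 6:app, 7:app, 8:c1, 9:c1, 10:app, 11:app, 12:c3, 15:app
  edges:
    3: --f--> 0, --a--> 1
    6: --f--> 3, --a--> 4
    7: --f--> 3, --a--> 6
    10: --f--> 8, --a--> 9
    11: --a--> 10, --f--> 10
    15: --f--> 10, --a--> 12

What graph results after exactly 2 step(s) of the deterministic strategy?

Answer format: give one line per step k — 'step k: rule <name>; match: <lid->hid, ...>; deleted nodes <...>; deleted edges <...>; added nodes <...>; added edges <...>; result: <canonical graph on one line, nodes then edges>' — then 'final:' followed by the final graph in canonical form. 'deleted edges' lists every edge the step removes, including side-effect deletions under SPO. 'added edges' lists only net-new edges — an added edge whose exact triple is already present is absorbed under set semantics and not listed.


step 1: rule r1; match: 0->15, 1->10, 2->8, 3->9, 4->12; deleted nodes 8, 10; deleted edges (10,8,f); (10,9,a); (11,10,a); (11,10,f); (15,10,f); (15,12,a); added nodes (none); added edges (15,9,a); (15,12,f); result: nodes: 0:c3, 1:c4, 3:app, 4:c1, 6:app, 7:app, 9:c1, 11:app, 12:c3, 15:app edges: (3,0,f); (3,1,a); (6,3,f); (6,4,a); (7,3,f); (7,6,a); (15,9,a); (15,12,f)
step 2: rule r2; match: 0->6, 1->3, 2->0, 3->1, 4->4; deleted nodes 0, 3; deleted edges (3,0,f); (3,1,a); (6,3,f); (6,4,a); (7,3,f); added nodes 16; added edges (6,1,f); (6,16,a); (16,4,a); (16,4,f); result: nodes: 1:c4, 4:c1, 6:app, 7:app, 9:c1, 11:app, 12:c3, 15:app, 16:app edges: (6,1,f); (6,16,a); (7,6,a); (15,9,a); (15,12,f); (16,4,a); (16,4,f)
final:
nodes: 1:c4, 4:c1, 6:app, 7:app, 9:c1, 11:app, 12:c3, 15:app, 16:app
edges: (6,1,f); (6,16,a); (7,6,a); (15,9,a); (15,12,f); (16,4,a); (16,4,f)


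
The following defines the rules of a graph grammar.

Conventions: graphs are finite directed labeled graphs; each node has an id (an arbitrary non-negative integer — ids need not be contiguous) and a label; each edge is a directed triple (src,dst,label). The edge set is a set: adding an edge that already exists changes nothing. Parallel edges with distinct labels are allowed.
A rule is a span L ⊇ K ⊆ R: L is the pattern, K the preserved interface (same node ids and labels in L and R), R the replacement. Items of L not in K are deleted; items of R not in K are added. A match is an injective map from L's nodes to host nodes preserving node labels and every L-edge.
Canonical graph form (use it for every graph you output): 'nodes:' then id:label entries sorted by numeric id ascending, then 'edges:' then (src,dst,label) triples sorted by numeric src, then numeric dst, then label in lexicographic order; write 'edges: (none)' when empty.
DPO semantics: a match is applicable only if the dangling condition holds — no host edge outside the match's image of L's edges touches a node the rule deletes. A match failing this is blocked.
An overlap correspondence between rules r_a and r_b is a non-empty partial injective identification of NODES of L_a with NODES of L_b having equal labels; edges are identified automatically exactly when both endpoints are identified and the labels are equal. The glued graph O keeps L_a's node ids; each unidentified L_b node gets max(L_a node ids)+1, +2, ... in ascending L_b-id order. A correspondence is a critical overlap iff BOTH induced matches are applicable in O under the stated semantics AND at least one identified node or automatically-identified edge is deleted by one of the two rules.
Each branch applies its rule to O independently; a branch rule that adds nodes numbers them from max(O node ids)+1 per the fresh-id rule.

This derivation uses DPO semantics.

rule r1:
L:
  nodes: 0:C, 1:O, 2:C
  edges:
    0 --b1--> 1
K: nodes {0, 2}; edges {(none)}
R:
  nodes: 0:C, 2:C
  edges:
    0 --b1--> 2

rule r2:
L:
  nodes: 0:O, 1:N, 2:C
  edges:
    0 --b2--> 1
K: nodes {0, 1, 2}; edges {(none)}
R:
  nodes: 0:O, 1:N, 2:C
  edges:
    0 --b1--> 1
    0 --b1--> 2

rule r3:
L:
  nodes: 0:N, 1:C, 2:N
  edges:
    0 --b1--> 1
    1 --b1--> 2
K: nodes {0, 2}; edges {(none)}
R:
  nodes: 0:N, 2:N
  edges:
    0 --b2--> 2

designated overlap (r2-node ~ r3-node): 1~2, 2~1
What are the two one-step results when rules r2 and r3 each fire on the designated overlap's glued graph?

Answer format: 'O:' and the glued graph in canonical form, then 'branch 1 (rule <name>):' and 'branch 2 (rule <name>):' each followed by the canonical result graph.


O:
nodes: 0:O, 1:N, 2:C, 3:N
edges: (0,1,b2); (2,1,b1); (3,2,b1)
branch 1 (rule r2):
nodes: 0:O, 1:N, 2:C, 3:N
edges: (0,1,b1); (0,2,b1); (2,1,b1); (3,2,b1)
branch 2 (rule r3):
nodes: 0:O, 1:N, 3:N
edges: (0,1,b2); (3,1,b2)


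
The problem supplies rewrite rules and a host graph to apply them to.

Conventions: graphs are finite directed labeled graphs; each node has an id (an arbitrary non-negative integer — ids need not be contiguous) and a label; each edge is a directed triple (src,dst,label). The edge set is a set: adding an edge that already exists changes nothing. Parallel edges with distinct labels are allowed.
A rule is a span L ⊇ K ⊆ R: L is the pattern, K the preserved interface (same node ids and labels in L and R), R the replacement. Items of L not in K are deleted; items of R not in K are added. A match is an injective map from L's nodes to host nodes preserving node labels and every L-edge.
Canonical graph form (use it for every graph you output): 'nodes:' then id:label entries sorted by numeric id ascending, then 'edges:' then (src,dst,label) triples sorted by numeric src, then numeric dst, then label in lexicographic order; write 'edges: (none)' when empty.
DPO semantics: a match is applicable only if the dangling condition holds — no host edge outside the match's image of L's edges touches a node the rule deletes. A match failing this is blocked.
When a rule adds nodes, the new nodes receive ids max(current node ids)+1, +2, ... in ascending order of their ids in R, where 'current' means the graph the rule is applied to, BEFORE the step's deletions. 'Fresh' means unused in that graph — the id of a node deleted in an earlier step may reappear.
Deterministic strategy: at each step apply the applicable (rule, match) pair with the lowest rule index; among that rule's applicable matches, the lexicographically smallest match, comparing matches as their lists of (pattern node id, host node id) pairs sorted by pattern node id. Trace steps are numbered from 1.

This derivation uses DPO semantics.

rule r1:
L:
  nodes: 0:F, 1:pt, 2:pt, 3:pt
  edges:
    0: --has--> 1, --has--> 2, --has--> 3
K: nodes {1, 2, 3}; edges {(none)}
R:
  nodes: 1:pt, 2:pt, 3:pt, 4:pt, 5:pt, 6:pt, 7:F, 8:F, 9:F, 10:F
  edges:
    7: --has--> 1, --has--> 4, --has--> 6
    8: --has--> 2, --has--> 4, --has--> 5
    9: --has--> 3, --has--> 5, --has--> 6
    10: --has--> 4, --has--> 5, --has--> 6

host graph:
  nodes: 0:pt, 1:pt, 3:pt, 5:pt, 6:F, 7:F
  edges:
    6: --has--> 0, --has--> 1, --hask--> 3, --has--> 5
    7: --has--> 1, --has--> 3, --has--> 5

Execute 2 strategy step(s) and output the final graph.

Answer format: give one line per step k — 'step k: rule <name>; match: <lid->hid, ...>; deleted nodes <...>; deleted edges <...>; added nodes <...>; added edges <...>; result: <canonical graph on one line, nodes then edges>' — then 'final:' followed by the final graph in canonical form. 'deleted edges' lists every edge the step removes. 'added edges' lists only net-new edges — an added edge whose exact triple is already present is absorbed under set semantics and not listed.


step 1: rule r1; match: 0->7, 1->1, 2->3, 3->5; deleted nodes 7; deleted edges (7,1,has); (7,3,has); (7,5,has); added nodes 8, 9, 10, 11, 12, 13, 14; added edges (11,1,has); (11,8,has); (11,10,has); (12,3,has); (12,8,has); (12,9,has); (13,5,has); (13,9,has); (13,10,has); (14,8,has); (14,9,has); (14,10,has); result: nodes: 0:pt, 1:pt, 3:pt, 5:pt, 6:F, 8:pt, 9:pt, 10:pt, 11:F, 12:F, 13:F, 14:F edges: (6,0,has); (6,1,has); (6,3,hask); (6,5,has); (11,1,has); (11,8,has); (11,10,has); (12,3,has); (12,8,has); (12,9,has); (13,5,has); (13,9,has); (13,10,has); (14,8,has); (14,9,has); (14,10,has)
step 2: rule r1; match: 0->11, 1->1, 2->8, 3->10; deleted nodes 11; deleted edges (11,1,has); (11,8,has); (11,10,has); added nodes 15, 16, 17, 18, 19, 20, 21; added edges (18,1,has); (18,15,has); (18,17,has); (19,8,has); (19,15,has); (19,16,has); (20,10,has); (20,16,has); (20,17,has); (21,15,has); (21,16,has); (21,17,has); result: nodes: 0:pt, 1:pt, 3:pt, 5:pt, 6:F, 8:pt, 9:pt, 10:pt, 12:F, 13:F, 14:F, 15:pt, 16:pt, 17:pt, 18:F, 19:F, 20:F, 21:F edges: (6,0,has); (6,1,has); (6,3,hask); (6,5,has); (12,3,has); (12,8,has); (12,9,has); (13,5,has); (13,9,has); (13,10,has); (14,8,has); (14,9,has); (14,10,has); (18,1,has); (18,15,has); (18,17,has); (19,8,has); (19,15,has); (19,16,has); (20,10,has); (20,16,has); (20,17,has); (21,15,has); (21,16,has); (21,17,has)
final:
nodes: 0:pt, 1:pt, 3:pt, 5:pt, 6:F, 8:pt, 9:pt, 10:pt, 12:F, 13:F, 14:F, 15:pt, 16:pt, 17:pt, 18:F, 19:F, 20:F, 21:F
edges: (6,0,has); (6,1,has); (6,3,hask); (6,5,has); (12,3,has); (12,8,has); (12,9,has); (13,5,has); (13,9,has); (13,10,has); (14,8,has); (14,9,has); (14,10,has); (18,1,has); (18,15,has); (18,17,has); (19,8,has); (19,15,has); (19,16,has); (20,10,has); (20,16,has); (20,17,has); (21,15,has); (21,16,has); (21,17,has)


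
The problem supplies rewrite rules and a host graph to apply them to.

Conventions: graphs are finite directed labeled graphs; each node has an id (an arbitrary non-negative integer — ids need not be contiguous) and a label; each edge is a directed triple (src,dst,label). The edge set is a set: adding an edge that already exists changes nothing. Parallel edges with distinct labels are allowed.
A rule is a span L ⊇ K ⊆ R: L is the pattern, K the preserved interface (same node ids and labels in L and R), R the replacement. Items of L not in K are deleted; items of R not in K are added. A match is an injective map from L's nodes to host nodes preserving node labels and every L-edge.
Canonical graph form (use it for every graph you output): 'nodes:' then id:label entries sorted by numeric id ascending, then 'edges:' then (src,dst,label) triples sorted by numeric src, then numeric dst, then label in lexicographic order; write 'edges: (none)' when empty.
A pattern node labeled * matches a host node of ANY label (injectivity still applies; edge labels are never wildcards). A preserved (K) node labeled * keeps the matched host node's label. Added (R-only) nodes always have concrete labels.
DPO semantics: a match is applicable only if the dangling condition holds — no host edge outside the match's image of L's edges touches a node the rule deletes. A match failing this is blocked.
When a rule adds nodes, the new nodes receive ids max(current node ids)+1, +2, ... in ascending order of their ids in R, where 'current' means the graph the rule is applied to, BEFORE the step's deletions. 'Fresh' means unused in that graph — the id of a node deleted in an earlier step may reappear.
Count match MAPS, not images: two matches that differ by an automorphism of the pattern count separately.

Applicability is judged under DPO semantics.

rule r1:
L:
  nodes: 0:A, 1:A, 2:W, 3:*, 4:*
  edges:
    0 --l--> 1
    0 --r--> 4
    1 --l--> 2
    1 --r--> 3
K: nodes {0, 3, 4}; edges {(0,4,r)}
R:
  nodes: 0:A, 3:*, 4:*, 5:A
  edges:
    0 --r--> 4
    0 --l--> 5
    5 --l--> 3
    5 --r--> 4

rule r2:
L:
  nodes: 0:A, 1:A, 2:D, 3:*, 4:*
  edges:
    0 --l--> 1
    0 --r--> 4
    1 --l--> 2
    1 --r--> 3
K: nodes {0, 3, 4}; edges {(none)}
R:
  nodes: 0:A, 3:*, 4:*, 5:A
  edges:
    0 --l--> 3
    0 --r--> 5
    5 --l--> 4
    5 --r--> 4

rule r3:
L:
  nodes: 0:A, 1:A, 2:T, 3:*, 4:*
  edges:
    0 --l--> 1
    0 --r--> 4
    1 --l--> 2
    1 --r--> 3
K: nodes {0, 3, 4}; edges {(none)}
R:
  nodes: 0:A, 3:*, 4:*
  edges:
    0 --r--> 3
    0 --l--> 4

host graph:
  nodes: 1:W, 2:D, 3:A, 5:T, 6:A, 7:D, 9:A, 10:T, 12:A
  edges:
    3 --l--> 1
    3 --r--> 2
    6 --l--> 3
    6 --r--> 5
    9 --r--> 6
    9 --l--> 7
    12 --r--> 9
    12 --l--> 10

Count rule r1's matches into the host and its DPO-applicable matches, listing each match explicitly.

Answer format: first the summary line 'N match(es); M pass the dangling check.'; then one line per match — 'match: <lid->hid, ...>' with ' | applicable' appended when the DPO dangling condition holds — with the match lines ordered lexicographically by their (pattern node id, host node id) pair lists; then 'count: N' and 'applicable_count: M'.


1 match(es); 1 pass the dangling check.
match: 0->6, 1->3, 2->1, 3->2, 4->5 | applicable
count: 1
applicable_count: 1


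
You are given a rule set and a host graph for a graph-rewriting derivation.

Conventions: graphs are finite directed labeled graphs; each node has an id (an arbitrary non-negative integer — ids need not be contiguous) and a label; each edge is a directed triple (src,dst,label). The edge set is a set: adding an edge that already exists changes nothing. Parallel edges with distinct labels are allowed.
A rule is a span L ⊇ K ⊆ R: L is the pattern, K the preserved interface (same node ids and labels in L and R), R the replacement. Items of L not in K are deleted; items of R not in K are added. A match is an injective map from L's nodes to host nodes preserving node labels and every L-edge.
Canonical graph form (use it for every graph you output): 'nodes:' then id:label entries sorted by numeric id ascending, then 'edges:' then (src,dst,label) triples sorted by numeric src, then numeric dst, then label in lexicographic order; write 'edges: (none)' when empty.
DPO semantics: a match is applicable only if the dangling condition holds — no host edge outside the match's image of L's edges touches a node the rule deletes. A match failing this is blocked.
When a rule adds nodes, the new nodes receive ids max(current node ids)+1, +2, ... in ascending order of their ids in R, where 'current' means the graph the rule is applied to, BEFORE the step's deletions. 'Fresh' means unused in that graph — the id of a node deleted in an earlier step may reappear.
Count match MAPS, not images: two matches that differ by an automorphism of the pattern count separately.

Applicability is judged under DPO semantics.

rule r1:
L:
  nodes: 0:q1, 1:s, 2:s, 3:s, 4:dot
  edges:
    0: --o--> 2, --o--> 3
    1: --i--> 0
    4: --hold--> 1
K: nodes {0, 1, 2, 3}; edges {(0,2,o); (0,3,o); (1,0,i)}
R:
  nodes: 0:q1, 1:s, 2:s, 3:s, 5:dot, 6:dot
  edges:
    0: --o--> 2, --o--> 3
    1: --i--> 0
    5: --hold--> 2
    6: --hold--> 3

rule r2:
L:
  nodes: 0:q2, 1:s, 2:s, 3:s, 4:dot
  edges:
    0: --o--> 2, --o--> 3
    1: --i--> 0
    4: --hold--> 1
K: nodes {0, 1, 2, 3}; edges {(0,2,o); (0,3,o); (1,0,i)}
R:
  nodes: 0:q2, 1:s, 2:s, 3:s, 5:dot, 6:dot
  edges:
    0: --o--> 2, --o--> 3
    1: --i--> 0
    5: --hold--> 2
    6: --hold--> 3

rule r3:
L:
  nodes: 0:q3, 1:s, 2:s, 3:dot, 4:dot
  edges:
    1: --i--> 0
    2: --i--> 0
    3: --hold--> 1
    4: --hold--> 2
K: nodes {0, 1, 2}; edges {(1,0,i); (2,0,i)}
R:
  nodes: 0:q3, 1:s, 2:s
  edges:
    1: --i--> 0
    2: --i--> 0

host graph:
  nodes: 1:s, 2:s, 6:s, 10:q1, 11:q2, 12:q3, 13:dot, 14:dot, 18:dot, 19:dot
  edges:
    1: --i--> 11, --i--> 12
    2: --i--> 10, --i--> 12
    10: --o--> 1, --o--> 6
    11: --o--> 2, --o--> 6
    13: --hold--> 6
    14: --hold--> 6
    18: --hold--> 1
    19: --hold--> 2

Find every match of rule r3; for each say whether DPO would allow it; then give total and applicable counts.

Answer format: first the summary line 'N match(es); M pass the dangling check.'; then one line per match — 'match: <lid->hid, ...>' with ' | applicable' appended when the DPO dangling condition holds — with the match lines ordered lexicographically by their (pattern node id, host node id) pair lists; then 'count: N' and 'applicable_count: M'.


2 match(es); 2 pass the dangling check.
match: 0->12, 1->1, 2->2, 3->18, 4->19 | applicable
match: 0->12, 1->2, 2->1, 3->19, 4->18 | applicable
count: 2
applicable_count: 2


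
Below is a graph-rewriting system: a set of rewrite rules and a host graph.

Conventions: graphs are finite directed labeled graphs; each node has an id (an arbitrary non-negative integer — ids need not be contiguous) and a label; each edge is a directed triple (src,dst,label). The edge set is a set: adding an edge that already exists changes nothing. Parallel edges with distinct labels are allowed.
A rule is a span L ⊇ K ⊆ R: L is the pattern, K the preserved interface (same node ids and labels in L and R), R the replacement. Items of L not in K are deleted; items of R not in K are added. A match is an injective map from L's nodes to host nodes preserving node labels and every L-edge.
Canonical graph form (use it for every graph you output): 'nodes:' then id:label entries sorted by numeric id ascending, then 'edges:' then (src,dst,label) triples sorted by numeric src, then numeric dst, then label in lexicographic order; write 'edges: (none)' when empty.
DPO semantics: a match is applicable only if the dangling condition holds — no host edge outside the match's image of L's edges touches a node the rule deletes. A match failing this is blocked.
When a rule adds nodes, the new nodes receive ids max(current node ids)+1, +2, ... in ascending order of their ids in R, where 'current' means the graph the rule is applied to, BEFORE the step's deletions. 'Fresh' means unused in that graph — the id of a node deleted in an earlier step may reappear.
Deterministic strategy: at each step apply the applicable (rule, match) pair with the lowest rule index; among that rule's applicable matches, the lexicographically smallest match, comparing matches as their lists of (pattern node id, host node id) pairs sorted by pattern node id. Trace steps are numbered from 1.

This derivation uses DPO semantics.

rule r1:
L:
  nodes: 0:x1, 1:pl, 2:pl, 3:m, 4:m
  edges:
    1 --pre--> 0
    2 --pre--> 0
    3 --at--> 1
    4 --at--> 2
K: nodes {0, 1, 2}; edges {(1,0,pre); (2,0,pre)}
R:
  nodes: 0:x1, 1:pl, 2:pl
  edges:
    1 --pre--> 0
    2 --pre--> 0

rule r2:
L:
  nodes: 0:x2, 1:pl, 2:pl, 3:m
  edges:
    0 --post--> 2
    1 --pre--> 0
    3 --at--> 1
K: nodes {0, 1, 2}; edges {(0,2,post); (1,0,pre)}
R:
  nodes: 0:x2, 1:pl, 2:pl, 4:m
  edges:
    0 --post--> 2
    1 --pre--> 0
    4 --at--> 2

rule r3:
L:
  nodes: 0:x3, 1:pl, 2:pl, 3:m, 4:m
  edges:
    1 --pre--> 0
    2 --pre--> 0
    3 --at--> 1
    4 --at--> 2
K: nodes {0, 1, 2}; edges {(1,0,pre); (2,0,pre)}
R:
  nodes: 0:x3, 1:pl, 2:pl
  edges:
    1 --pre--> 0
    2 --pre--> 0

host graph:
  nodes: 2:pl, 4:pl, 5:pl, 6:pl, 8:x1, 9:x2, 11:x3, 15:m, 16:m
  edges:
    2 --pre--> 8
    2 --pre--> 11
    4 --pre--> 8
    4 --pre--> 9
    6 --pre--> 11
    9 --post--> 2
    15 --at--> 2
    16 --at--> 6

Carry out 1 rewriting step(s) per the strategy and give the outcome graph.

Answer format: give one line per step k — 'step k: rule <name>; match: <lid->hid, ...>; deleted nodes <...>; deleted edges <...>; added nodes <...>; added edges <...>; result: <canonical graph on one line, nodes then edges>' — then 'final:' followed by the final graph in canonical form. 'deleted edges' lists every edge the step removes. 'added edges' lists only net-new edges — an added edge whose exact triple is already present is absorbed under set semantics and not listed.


step 1: rule r3; match: 0->11, 1->2, 2->6, 3->15, 4->16; deleted nodes 15, 16; deleted edges (15,2,at); (16,6,at); added nodes (none); added edges (none); result: nodes: 2:pl, 4:pl, 5:pl, 6:pl, 8:x1, 9:x2, 11:x3 edges: (2,8,pre); (2,11,pre); (4,8,pre); (4,9,pre); (6,11,pre); (9,2,post)
final:
nodes: 2:pl, 4:pl, 5:pl, 6:pl, 8:x1, 9:x2, 11:x3
edges: (2,8,pre); (2,11,pre); (4,8,pre); (4,9,pre); (6,11,pre); (9,2,post)


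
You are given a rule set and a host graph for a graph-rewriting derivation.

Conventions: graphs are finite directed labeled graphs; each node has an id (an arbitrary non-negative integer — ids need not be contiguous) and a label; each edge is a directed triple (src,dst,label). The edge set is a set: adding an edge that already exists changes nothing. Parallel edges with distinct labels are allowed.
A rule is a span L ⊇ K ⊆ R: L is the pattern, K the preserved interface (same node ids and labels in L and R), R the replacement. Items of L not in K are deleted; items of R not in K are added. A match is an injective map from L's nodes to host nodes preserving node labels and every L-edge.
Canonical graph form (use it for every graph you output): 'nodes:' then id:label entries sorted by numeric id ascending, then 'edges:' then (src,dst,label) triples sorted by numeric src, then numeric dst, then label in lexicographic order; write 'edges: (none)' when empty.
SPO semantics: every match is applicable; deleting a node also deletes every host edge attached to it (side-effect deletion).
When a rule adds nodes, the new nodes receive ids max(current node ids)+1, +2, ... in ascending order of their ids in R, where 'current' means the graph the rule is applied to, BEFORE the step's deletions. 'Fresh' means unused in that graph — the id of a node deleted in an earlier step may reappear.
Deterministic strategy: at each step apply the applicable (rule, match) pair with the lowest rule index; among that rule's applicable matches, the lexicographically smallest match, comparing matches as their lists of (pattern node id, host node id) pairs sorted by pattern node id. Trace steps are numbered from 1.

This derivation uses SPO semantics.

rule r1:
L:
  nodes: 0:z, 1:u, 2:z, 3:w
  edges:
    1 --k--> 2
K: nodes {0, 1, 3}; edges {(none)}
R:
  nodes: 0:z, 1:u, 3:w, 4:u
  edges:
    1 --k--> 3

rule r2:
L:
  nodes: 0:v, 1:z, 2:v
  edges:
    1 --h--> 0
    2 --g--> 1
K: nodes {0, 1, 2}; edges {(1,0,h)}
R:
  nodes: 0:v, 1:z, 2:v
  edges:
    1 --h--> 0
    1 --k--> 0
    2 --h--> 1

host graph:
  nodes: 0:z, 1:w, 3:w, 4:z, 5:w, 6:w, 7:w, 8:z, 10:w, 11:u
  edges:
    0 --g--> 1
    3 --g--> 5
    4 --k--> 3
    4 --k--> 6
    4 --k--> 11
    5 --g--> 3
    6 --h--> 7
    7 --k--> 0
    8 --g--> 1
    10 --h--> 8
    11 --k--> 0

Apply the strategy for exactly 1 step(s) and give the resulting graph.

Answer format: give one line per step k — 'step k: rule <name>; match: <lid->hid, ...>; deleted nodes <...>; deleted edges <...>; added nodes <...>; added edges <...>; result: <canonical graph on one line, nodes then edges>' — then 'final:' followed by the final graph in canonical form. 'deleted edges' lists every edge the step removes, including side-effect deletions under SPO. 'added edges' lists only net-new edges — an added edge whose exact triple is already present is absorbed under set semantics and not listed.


step 1: rule r1; match: 0->4, 1->11, 2->0, 3->1; deleted nodes 0; deleted edges (0,1,g); (7,0,k); (11,0,k); added nodes 12; added edges (11,1,k); result: nodes: 1:w, 3:w, 4:z, 5:w, 6:w, 7:w, 8:z, 10:w, 11:u, 12:u edges: (3,5,g); (4,3,k); (4,6,k); (4,11,k); (5,3,g); (6,7,h); (8,1,g); (10,8,h); (11,1,k)
final:
nodes: 1:w, 3:w, 4:z, 5:w, 6:w, 7:w, 8:z, 10:w, 11:u, 12:u
edges: (3,5,g); (4,3,k); (4,6,k); (4,11,k); (5,3,g); (6,7,h); (8,1,g); (10,8,h); (11,1,k)


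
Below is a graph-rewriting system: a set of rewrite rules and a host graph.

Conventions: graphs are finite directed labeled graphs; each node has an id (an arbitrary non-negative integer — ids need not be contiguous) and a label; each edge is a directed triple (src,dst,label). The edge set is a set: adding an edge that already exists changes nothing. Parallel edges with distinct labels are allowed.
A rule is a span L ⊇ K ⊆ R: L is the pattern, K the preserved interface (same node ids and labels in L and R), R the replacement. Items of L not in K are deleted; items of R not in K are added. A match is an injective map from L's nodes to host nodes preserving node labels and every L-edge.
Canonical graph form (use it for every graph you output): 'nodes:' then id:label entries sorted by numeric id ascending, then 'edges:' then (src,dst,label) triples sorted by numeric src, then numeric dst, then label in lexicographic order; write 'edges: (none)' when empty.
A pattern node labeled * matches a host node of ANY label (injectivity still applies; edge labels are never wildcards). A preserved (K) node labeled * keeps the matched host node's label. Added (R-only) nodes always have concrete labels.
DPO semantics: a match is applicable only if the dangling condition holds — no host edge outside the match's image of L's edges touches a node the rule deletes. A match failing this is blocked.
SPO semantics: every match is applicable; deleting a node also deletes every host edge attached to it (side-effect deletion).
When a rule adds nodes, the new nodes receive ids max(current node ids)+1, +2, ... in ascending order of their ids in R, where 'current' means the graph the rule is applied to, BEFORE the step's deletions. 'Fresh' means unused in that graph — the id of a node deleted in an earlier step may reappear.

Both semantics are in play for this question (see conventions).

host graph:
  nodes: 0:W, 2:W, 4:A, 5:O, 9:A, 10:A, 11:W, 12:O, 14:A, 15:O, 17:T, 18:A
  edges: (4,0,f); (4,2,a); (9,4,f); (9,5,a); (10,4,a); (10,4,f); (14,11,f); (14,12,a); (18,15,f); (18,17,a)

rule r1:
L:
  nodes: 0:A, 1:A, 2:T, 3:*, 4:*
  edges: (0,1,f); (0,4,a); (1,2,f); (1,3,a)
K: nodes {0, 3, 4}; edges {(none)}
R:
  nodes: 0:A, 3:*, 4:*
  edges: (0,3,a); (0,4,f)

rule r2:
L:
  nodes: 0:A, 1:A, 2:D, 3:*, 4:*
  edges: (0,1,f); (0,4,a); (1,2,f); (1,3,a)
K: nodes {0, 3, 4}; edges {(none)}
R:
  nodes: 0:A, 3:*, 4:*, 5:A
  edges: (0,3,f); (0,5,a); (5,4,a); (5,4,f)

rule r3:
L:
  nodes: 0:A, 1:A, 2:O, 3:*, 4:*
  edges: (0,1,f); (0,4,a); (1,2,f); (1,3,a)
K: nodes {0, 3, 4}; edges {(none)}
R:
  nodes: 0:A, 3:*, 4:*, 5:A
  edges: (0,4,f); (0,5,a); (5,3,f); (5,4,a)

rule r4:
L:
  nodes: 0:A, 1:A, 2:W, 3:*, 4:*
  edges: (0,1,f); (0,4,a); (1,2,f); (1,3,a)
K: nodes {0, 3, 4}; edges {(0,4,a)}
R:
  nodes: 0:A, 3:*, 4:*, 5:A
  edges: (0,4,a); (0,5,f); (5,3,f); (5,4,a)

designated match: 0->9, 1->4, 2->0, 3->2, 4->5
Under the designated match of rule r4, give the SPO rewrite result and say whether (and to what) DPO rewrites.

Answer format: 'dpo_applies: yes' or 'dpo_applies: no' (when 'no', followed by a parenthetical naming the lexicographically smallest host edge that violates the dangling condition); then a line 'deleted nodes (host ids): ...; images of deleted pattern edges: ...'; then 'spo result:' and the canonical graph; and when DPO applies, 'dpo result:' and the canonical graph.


dpo_applies: no
(the rule deletes node 4, which keeps host edge (10,4,a) outside the match image — the dangling condition fails, DPO blocks; SPO proceeds and side-deletes such edges)
deleted nodes (host ids): 0, 4; images of deleted pattern edges: (4,0,f); (4,2,a); (9,4,f)
spo result:
nodes: 2:W, 5:O, 9:A, 10:A, 11:W, 12:O, 14:A, 15:O, 17:T, 18:A, 19:A
edges: (9,5,a); (9,19,f); (14,11,f); (14,12,a); (18,15,f); (18,17,a); (19,2,f); (19,5,a)


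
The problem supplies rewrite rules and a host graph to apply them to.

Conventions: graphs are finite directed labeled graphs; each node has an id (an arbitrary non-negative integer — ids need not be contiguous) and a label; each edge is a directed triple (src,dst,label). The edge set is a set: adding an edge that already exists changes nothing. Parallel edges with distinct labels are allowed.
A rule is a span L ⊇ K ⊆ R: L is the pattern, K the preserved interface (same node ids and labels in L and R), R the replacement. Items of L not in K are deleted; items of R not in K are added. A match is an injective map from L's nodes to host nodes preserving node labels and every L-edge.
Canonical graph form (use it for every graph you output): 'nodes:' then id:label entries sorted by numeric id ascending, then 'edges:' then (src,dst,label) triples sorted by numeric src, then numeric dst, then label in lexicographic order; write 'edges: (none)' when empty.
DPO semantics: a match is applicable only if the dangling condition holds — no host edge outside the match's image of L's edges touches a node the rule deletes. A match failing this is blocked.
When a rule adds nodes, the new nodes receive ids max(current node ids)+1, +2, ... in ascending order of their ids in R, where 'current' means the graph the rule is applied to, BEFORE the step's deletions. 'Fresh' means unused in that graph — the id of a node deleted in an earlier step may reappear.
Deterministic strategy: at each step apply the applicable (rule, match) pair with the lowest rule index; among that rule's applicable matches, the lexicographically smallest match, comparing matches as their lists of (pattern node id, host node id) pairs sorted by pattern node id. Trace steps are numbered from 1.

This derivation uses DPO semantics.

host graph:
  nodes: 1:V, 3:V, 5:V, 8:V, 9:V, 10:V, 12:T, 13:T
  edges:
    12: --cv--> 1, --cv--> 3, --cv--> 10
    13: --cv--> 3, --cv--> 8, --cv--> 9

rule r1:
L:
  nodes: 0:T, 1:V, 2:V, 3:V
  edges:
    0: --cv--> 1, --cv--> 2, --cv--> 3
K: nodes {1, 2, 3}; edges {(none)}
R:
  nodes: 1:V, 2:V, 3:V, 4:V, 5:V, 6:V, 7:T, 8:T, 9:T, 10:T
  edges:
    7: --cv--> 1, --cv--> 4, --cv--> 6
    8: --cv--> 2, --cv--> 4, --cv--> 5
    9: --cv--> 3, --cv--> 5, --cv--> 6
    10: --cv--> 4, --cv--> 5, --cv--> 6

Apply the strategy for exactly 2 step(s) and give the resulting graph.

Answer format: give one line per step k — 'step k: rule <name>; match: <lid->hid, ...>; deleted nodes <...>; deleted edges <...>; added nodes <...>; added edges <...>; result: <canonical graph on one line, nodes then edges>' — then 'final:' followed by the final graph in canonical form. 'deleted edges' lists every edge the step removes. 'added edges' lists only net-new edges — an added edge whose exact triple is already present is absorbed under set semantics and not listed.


step 1: rule r1; match: 0->12, 1->1, 2->3, 3->10; deleted nodes 12; deleted edges (12,1,cv); (12,3,cv); (12,10,cv); added nodes 14, 15, 16, 17, 18, 19, 20; added edges (17,1,cv); (17,14,cv); (17,16,cv); (18,3,cv); (18,14,cv); (18,15,cv); (19,10,cv); (19,15,cv); (19,16,cv); (20,14,cv); (20,15,cv); (20,16,cv); result: nodes: 1:V, 3:V, 5:V, 8:V, 9:V, 10:V, 13:T, 14:V, 15:V, 16:V, 17:T, 18:T, 19:T, 20:T edges: (13,3,cv); (13,8,cv); (13,9,cv); (17,1,cv); (17,14,cv); (17,16,cv); (18,3,cv); (18,14,cv); (18,15,cv); (19,10,cv); (19,15,cv); (19,16,cv); (20,14,cv); (20,15,cv); (20,16,cv)
step 2: rule r1; match: 0->13, 1->3, 2->8, 3->9; deleted nodes 13; deleted edges (13,3,cv); (13,8,cv); (13,9,cv); added nodes 21, 22, 23, 24, 25, 26, 27; added edges (24,3,cv); (24,21,cv); (24,23,cv); (25,8,cv); (25,21,cv); (25,22,cv); (26,9,cv); (26,22,cv); (26,23,cv); (27,21,cv); (27,22,cv); (27,23,cv); result: nodes: 1:V, 3:V, 5:V, 8:V, 9:V, 10:V, 14:V, 15:V, 16:V, 17:T, 18:T, 19:T, 20:T, 21:V, 22:V, 23:V, 24:T, 25:T, 26:T, 27:T edges: (17,1,cv); (17,14,cv); (17,16,cv); (18,3,cv); (18,14,cv); (18,15,cv); (19,10,cv); (19,15,cv); (19,16,cv); (20,14,cv); (20,15,cv); (20,16,cv); (24,3,cv); (24,21,cv); (24,23,cv); (25,8,cv); (25,21,cv); (25,22,cv); (26,9,cv); (26,22,cv); (26,23,cv); (27,21,cv); (27,22,cv); (27,23,cv)
final:
nodes: 1:V, 3:V, 5:V, 8:V, 9:V, 10:V, 14:V, 15:V, 16:V, 17:T, 18:T, 19:T, 20:T, 21:V, 22:V, 23:V, 24:T, 25:T, 26:T, 27:T
edges: (17,1,cv); (17,14,cv); (17,16,cv); (18,3,cv); (18,14,cv); (18,15,cv); (19,10,cv); (19,15,cv); (19,16,cv); (20,14,cv); (20,15,cv); (20,16,cv); (24,3,cv); (24,21,cv); (24,23,cv); (25,8,cv); (25,21,cv); (25,22,cv); (26,9,cv); (26,22,cv); (26,23,cv); (27,21,cv); (27,22,cv); (27,23,cv)


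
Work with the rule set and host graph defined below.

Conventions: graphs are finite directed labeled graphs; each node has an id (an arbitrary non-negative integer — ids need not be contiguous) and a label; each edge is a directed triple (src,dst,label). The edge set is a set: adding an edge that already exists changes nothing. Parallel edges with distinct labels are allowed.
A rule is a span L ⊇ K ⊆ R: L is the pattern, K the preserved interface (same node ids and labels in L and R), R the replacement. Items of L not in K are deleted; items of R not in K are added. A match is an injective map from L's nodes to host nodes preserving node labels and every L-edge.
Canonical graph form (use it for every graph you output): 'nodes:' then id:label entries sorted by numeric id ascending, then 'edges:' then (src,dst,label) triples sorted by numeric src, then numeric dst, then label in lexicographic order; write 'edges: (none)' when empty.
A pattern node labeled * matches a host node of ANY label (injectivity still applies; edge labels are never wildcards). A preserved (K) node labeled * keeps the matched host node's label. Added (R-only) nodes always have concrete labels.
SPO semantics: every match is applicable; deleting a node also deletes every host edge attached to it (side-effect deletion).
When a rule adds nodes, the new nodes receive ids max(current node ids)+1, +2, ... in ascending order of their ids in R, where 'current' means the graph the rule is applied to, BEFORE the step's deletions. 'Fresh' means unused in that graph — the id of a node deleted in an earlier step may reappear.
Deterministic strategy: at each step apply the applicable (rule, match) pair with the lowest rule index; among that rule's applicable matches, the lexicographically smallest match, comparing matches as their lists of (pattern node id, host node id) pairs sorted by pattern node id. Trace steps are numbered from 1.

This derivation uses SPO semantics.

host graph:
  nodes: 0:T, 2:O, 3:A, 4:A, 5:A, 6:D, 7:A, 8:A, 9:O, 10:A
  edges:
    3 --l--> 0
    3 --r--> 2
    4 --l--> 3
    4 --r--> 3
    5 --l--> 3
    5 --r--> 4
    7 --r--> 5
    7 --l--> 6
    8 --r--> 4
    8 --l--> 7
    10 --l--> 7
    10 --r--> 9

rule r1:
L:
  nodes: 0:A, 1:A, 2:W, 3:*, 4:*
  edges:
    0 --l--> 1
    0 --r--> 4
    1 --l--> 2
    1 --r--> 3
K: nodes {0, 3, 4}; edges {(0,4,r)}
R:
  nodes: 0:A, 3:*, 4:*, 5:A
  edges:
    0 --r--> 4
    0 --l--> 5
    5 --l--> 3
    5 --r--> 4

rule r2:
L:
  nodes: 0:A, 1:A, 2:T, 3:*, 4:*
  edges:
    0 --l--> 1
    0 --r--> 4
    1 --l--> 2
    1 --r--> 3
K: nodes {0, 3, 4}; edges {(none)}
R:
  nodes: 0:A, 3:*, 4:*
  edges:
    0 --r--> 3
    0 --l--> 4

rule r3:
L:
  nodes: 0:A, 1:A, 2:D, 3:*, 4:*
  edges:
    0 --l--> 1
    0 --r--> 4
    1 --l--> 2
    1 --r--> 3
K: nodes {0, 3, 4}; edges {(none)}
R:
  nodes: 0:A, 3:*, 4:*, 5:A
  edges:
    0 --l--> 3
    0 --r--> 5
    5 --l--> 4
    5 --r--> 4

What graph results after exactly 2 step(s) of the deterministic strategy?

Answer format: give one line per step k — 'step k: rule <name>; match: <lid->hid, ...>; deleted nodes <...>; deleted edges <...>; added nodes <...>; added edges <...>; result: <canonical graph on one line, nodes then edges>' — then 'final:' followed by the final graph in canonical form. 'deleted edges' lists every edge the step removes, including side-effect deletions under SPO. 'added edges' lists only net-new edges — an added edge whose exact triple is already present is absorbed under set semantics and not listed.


step 1: rule r2; match: 0->5, 1->3, 2->0, 3->2, 4->4; deleted nodes 0, 3; deleted edges (3,0,l); (3,2,r); (4,3,l); (4,3,r); (5,3,l); (5,4,r); added nodes (none); added edges (5,2,r); (5,4,l); result: nodes: 2:O, 4:A, 5:A, 6:D, 7:A, 8:A, 9:O, 10:A edges: (5,2,r); (5,4,l); (7,5,r); (7,6,l); (8,4,r); (8,7,l); (10,7,l); (10,9,r)
step 2: rule r3; match: 0->8, 1->7, 2->6, 3->5, 4->4; deleted nodes 6, 7; deleted edges (7,5,r); (7,6,l); (8,4,r); (8,7,l); (10,7,l); added nodes 11; added edges (8,5,l); (8,11,r); (11,4,l); (11,4,r); result: nodes: 2:O, 4:A, 5:A, 8:A, 9:O, 10:A, 11:A edges: (5,2,r); (5,4,l); (8,5,l); (8,11,r); (10,9,r); (11,4,l); (11,4,r)
final:
nodes: 2:O, 4:A, 5:A, 8:A, 9:O, 10:A, 11:A
edges: (5,2,r); (5,4,l); (8,5,l); (8,11,r); (10,9,r); (11,4,l); (11,4,r)


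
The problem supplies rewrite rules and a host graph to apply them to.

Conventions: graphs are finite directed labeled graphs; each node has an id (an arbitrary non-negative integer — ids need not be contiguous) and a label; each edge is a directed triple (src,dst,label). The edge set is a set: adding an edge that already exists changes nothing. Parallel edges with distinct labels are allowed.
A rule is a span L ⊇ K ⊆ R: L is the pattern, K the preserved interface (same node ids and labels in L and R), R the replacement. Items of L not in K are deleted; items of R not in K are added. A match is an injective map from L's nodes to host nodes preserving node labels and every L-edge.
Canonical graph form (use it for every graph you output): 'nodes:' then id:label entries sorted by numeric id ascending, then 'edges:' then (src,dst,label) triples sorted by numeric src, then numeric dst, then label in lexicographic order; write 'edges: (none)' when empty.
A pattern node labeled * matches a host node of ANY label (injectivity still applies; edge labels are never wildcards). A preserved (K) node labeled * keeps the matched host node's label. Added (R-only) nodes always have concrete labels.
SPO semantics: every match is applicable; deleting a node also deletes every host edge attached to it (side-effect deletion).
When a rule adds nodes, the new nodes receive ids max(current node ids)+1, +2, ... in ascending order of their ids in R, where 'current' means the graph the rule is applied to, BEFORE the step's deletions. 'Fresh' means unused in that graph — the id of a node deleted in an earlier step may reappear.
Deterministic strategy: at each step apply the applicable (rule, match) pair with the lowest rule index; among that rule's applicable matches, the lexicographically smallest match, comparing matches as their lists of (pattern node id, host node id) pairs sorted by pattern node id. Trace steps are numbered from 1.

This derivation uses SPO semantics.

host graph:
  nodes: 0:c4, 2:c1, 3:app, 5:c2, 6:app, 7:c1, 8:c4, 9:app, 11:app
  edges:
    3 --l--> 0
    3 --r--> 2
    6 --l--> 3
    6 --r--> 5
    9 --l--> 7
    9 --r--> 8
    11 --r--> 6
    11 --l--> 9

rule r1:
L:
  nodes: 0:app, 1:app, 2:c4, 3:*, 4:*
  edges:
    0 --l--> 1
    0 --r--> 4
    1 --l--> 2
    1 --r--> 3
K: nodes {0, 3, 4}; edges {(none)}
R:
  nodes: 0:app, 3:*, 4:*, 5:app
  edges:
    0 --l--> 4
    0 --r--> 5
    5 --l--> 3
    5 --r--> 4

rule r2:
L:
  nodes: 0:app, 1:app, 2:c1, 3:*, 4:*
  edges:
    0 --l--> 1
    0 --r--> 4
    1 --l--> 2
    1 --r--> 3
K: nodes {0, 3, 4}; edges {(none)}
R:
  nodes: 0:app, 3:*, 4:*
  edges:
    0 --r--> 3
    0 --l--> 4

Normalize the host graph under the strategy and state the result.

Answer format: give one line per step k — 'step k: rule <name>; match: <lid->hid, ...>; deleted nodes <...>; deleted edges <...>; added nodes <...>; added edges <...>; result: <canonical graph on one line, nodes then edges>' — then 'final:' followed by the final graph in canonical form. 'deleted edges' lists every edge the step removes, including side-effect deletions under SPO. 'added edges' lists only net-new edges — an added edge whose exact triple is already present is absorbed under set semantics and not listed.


step 1: rule r1; match: 0->6, 1->3, 2->0, 3->2, 4->5; deleted nodes 0, 3; deleted edges (3,0,l); (3,2,r); (6,3,l); (6,5,r); added nodes 12; added edges (6,5,l); (6,12,r); (12,2,l); (12,5,r); result: nodes: 2:c1, 5:c2, 6:app, 7:c1, 8:c4, 9:app, 11:app, 12:app edges: (6,5,l); (6,12,r); (9,7,l); (9,8,r); (11,6,r); (11,9,l); (12,2,l); (12,5,r)
step 2: rule r2; match: 0->11, 1->9, 2->7, 3->8, 4->6; deleted nodes 7, 9; deleted edges (9,7,l); (9,8,r); (11,6,r); (11,9,l); added nodes (none); added edges (11,6,l); (11,8,r); result: nodes: 2:c1, 5:c2, 6:app, 8:c4, 11:app, 12:app edges: (6,5,l); (6,12,r); (11,6,l); (11,8,r); (12,2,l); (12,5,r)
final:
nodes: 2:c1, 5:c2, 6:app, 8:c4, 11:app, 12:app
edges: (6,5,l); (6,12,r); (11,6,l); (11,8,r); (12,2,l); (12,5,r)
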